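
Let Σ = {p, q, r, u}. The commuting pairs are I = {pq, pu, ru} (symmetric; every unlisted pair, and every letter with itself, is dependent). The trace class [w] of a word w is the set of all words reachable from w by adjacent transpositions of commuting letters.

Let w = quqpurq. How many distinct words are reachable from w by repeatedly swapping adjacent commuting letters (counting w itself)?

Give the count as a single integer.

9

piece 0:q — minimal
piece 1:u rests on {0:q}
piece 2:q rests on {1:u}
piece 3:p — minimal
piece 4:u rests on {2:q}
piece 5:r rests on {2:q, 3:p}
piece 6:q rests on {4:u, 5:r}
minimal pieces: {0:q, 3:p}
ways to finish when only these pieces remain (= sum over removing one remaining piece with nothing left below it):
  1 left: {6}→1
  2 left: {4,6}→1  {5,6}→1
  3 left: {3,5,6}→1  {4,5,6}→2
  4 left: {2,4,5,6}→2  {3,4,5,6}→3
  5 left: {1,2,4,5,6}→2  {2,3,4,5,6}→5
  placing 0:q first → 7 extensions
  placing 3:p first → 2 extensions
total linear extensions = 9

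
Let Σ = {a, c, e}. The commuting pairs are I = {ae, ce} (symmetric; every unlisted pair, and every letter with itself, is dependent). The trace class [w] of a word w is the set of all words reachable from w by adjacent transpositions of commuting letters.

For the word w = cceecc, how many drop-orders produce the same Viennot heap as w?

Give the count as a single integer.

15

drop 0:c onto floor
drop 1:c onto {0:c}
drop 2:e onto floor
drop 3:e onto {2:e}
drop 4:c onto {1:c}
drop 5:c onto {4:c}
ground layer = {0:c, 2:e}
drop-orders for the pieces not yet dropped (sum over which currently-grounded one goes next):
  1 to go: {3} 1  {5} 1
  2 to go: {2,3} 1  {3,5} 2  {4,5} 1
  3 to go: {1,4,5} 1  {2,3,5} 3  {3,4,5} 3
  4 to go: {0,1,4,5} 1  {1,3,4,5} 4  {2,3,4,5} 6
  if 0:c drops first: 10 orders
  if 2:e drops first: 5 orders
heap linearizations: 15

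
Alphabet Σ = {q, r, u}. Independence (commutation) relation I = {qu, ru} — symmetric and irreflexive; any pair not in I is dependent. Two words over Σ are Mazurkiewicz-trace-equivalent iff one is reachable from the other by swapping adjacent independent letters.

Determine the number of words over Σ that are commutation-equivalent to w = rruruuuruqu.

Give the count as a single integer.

piece 0:r — minimal
piece 1:r rests on {0:r}
piece 2:u — minimal
piece 3:r rests on {1:r}
piece 4:u rests on {2:u}
piece 5:u rests on {4:u}
piece 6:u rests on {5:u}
piece 7:r rests on {3:r}
piece 8:u rests on {6:u}
piece 9:q rests on {7:r}
piece 10:u rests on {8:u}
minimal pieces: {0:r, 2:u}
ways to finish when only these pieces remain (= sum over removing one remaining piece with nothing left below it):
  1 left: {9}→1  {10}→1
  2 left: {7,9}→1  {8,10}→1  {9,10}→2
  3 left: {3,7,9}→1  {6,8,10}→1  {7,9,10}→3  {8,9,10}→3
  4 left: {1,3,7,9}→1  {3,7,9,10}→4  {5,6,8,10}→1  {6,8,9,10}→4  {7,8,9,10}→6
  5 left: {0,1,3,7,9}→1  {1,3,7,9,10}→5  {3,7,8,9,10}→10  {4,5,6,8,10}→1  {5,6,8,9,10}→5  {6,7,8,9,10}→10
  6 left: {0,1,3,7,9,10}→6  {1,3,7,8,9,10}→15  {2,4,5,6,8,10}→1  {3,6,7,8,9,10}→20  {4,5,6,8,9,10}→6  {5,6,7,8,9,10}→15
  7 left: {0,1,3,7,8,9,10}→21  {1,3,6,7,8,9,10}→35  {2,4,5,6,8,9,10}→7  {3,5,6,7,8,9,10}→35  {4,5,6,7,8,9,10}→21
  8 left: {0,1,3,6,7,8,9,10}→56  {1,3,5,6,7,8,9,10}→70  {2,4,5,6,7,8,9,10}→28  {3,4,5,6,7,8,9,10}→56
  9 left: {0,1,3,5,6,7,8,9,10}→126  {1,3,4,5,6,7,8,9,10}→126  {2,3,4,5,6,7,8,9,10}→84
  placing 0:r first → 210 extensions
  placing 2:u first → 252 extensions
total linear extensions = 462

462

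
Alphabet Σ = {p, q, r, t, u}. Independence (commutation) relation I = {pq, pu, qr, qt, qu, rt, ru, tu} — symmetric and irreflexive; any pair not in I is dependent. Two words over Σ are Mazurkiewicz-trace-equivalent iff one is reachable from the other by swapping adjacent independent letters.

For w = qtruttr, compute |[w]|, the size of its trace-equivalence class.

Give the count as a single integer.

420

0(q) covers ∅
1(t) covers ∅
2(r) covers ∅
3(u) covers ∅
4(t) covers 1:t
5(t) covers 4:t
6(r) covers 2:r
floor of heap: 0:q, 1:t, 2:r, 3:u
completions by unplaced set U, small U first (add the entries for U minus each lowest piece of U):
  |U|=1: {0}:1  {3}:1  {5}:1  {6}:1
  |U|=2: {0,3}:2  {0,5}:2  {0,6}:2  {2,6}:1  {3,5}:2  {3,6}:2  {4,5}:1  {5,6}:2
  |U|=3: {0,2,6}:3  {0,3,5}:6  {0,3,6}:6  {0,4,5}:3  {0,5,6}:6  {1,4,5}:1  {2,3,6}:3  {2,5,6}:3  {3,4,5}:3  {3,5,6}:6  {4,5,6}:3
  |U|=4: {0,1,4,5}:4  {0,2,3,6}:12  {0,2,5,6}:12  {0,3,4,5}:12  {0,3,5,6}:24  {0,4,5,6}:12  {1,3,4,5}:4  {1,4,5,6}:4  {2,3,5,6}:12  {2,4,5,6}:6  {3,4,5,6}:12
  |U|=5: {0,1,3,4,5}:20  {0,1,4,5,6}:20  {0,2,3,5,6}:60  {0,2,4,5,6}:30  {0,3,4,5,6}:60  {1,2,4,5,6}:10  {1,3,4,5,6}:20  {2,3,4,5,6}:30
  start at 0(q): 60
  start at 1(t): 180
  start at 2(r): 120
  start at 3(u): 60
sum over floor = 420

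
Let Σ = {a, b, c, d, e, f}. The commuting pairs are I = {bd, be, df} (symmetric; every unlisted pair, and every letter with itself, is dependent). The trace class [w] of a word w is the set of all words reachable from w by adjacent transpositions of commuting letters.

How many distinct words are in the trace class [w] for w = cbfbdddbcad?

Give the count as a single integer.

0(c) covers ∅
1(b) covers 0:c
2(f) covers 1:b
3(b) covers 2:f
4(d) covers 0:c
5(d) covers 4:d
6(d) covers 5:d
7(b) covers 3:b
8(c) covers 6:d, 7:b
9(a) covers 8:c
10(d) covers 9:a
floor of heap: 0:c
completions by unplaced set U, small U first (add the entries for U minus each lowest piece of U):
  |U|=1: {10}:1
  |U|=2: {9,10}:1
  |U|=3: {8,9,10}:1
  |U|=4: {6,8,9,10}:1  {7,8,9,10}:1
  |U|=5: {3,7,8,9,10}:1  {5,6,8,9,10}:1  {6,7,8,9,10}:2
  |U|=6: {2,3,7,8,9,10}:1  {3,6,7,8,9,10}:3  {4,5,6,8,9,10}:1  {5,6,7,8,9,10}:3
  |U|=7: {1,2,3,7,8,9,10}:1  {2,3,6,7,8,9,10}:4  {3,5,6,7,8,9,10}:6  {4,5,6,7,8,9,10}:4
  |U|=8: {1,2,3,6,7,8,9,10}:5  {2,3,5,6,7,8,9,10}:10  {3,4,5,6,7,8,9,10}:10
  |U|=9: {1,2,3,5,6,7,8,9,10}:15  {2,3,4,5,6,7,8,9,10}:20
  start at 0(c): 35

35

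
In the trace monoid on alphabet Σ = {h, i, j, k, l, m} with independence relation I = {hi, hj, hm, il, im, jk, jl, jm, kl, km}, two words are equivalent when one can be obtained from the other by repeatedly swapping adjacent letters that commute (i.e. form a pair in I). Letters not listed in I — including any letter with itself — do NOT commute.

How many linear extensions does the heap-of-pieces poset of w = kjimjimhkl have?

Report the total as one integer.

#0=k has no predecessor
#1=j has no predecessor
#2=i depends on [0:k, 1:j]
#3=m has no predecessor
#4=j depends on [2:i]
#5=i depends on [4:j]
#6=m depends on [3:m]
#7=h depends on [0:k]
#8=k depends on [5:i, 7:h]
#9=l depends on [6:m, 7:h]
sources: [0:k, 1:j, 3:m]
N(rest) = Σ N(rest − s) over sources s of rest; N(one piece) = 1:
  size 1 → [8]=1  [9]=1
  size 2 → [5,8]=1  [6,9]=1  [8,9]=2
  size 3 → [3,6,9]=1  [4,5,8]=1  [5,8,9]=3  [6,8,9]=3  [7,8,9]=2
  size 4 → [2,4,5,8]=1  [3,6,8,9]=4  [4,5,8,9]=4  [5,6,8,9]=6  [5,7,8,9]=5  [6,7,8,9]=5
  size 5 → [1,2,4,5,8]=1  [2,4,5,8,9]=5  [3,5,6,8,9]=10  [3,6,7,8,9]=9  [4,5,6,8,9]=10  [4,5,7,8,9]=9  [5,6,7,8,9]=16
  size 6 → [1,2,4,5,8,9]=6  [2,4,5,6,8,9]=15  [2,4,5,7,8,9]=14  [3,4,5,6,8,9]=20  [3,5,6,7,8,9]=35  [4,5,6,7,8,9]=35
  size 7 → [0,2,4,5,7,8,9]=14  [1,2,4,5,6,8,9]=21  [1,2,4,5,7,8,9]=20  [2,3,4,5,6,8,9]=35  [2,4,5,6,7,8,9]=64  [3,4,5,6,7,8,9]=90
  size 8 → [0,1,2,4,5,7,8,9]=34  [0,2,4,5,6,7,8,9]=78  [1,2,3,4,5,6,8,9]=56  [1,2,4,5,6,7,8,9]=105  [2,3,4,5,6,7,8,9]=189
  first=0(k) contributes 350
  first=1(j) contributes 267
  first=3(m) contributes 217
|[w]| = 834

834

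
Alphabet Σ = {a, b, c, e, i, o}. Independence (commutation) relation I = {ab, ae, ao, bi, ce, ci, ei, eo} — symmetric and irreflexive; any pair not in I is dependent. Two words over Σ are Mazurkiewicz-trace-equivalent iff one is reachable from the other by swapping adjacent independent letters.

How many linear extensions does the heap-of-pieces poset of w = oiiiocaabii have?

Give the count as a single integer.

5

drop 0:o onto floor
drop 1:i onto {0:o}
drop 2:i onto {1:i}
drop 3:i onto {2:i}
drop 4:o onto {3:i}
drop 5:c onto {4:o}
drop 6:a onto {5:c}
drop 7:a onto {6:a}
drop 8:b onto {5:c}
drop 9:i onto {7:a}
drop 10:i onto {9:i}
ground layer = {0:o}
drop-orders for the pieces not yet dropped (sum over which currently-grounded one goes next):
  1 to go: {8} 1  {10} 1
  2 to go: {8,10} 2  {9,10} 1
  3 to go: {7,9,10} 1  {8,9,10} 3
  4 to go: {6,7,9,10} 1  {7,8,9,10} 4
  5 to go: {6,7,8,9,10} 5
  6 to go: {5,6,7,8,9,10} 5
  7 to go: {4,5,6,7,8,9,10} 5
  8 to go: {3,4,5,6,7,8,9,10} 5
  9 to go: {2,3,4,5,6,7,8,9,10} 5
  if 0:o drops first: 5 orders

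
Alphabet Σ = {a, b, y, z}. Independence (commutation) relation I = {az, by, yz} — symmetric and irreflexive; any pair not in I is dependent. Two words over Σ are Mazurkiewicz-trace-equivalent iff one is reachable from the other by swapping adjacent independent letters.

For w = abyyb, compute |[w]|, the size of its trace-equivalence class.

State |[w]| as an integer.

6

drop 0:a onto floor
drop 1:b onto {0:a}
drop 2:y onto {0:a}
drop 3:y onto {2:y}
drop 4:b onto {1:b}
ground layer = {0:a}
drop-orders for the pieces not yet dropped (sum over which currently-grounded one goes next):
  1 to go: {3} 1  {4} 1
  2 to go: {1,4} 1  {2,3} 1  {3,4} 2
  3 to go: {1,3,4} 3  {2,3,4} 3
  if 0:a drops first: 6 orders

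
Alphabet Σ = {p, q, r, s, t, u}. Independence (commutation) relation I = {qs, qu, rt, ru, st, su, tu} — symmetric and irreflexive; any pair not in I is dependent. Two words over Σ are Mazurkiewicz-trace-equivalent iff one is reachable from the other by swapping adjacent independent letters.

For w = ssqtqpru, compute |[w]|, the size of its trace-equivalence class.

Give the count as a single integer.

0(s) covers ∅
1(s) covers 0:s
2(q) covers ∅
3(t) covers 2:q
4(q) covers 3:t
5(p) covers 1:s, 4:q
6(r) covers 5:p
7(u) covers 5:p
floor of heap: 0:s, 2:q
completions by unplaced set U, small U first (add the entries for U minus each lowest piece of U):
  |U|=1: {6}:1  {7}:1
  |U|=2: {6,7}:2
  |U|=3: {5,6,7}:2
  |U|=4: {1,5,6,7}:2  {4,5,6,7}:2
  |U|=5: {0,1,5,6,7}:2  {1,4,5,6,7}:4  {3,4,5,6,7}:2
  |U|=6: {0,1,4,5,6,7}:6  {1,3,4,5,6,7}:6  {2,3,4,5,6,7}:2
  start at 0(s): 8
  start at 2(q): 12
sum over floor = 20

20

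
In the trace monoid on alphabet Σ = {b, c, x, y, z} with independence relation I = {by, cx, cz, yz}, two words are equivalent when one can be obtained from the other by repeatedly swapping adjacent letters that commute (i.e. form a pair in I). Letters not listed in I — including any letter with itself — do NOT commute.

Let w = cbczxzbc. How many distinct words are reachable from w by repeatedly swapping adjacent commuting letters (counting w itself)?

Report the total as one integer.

4

#0=c has no predecessor
#1=b depends on [0:c]
#2=c depends on [1:b]
#3=z depends on [1:b]
#4=x depends on [3:z]
#5=z depends on [4:x]
#6=b depends on [2:c, 5:z]
#7=c depends on [6:b]
sources: [0:c]
N(rest) = Σ N(rest − s) over sources s of rest; N(one piece) = 1:
  size 1 → [7]=1
  size 2 → [6,7]=1
  size 3 → [2,6,7]=1  [5,6,7]=1
  size 4 → [2,5,6,7]=2  [4,5,6,7]=1
  size 5 → [2,4,5,6,7]=3  [3,4,5,6,7]=1
  size 6 → [2,3,4,5,6,7]=4
  first=0(c) contributes 4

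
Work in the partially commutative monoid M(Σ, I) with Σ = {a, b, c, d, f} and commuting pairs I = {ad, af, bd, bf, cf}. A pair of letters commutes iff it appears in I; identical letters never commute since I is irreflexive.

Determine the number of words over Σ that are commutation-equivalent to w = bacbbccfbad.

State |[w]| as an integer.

#0=b has no predecessor
#1=a depends on [0:b]
#2=c depends on [1:a]
#3=b depends on [2:c]
#4=b depends on [3:b]
#5=c depends on [4:b]
#6=c depends on [5:c]
#7=f has no predecessor
#8=b depends on [6:c]
#9=a depends on [8:b]
#10=d depends on [6:c, 7:f]
sources: [0:b, 7:f]
N(rest) = Σ N(rest − s) over sources s of rest; N(one piece) = 1:
  size 1 → [9]=1  [10]=1
  size 2 → [7,10]=1  [8,9]=1  [9,10]=2
  size 3 → [7,9,10]=3  [8,9,10]=3
  size 4 → [6,8,9,10]=3  [7,8,9,10]=6
  size 5 → [5,6,8,9,10]=3  [6,7,8,9,10]=9
  size 6 → [4,5,6,8,9,10]=3  [5,6,7,8,9,10]=12
  size 7 → [3,4,5,6,8,9,10]=3  [4,5,6,7,8,9,10]=15
  size 8 → [2,3,4,5,6,8,9,10]=3  [3,4,5,6,7,8,9,10]=18
  size 9 → [1,2,3,4,5,6,8,9,10]=3  [2,3,4,5,6,7,8,9,10]=21
  first=0(b) contributes 24
  first=7(f) contributes 3
|[w]| = 27

27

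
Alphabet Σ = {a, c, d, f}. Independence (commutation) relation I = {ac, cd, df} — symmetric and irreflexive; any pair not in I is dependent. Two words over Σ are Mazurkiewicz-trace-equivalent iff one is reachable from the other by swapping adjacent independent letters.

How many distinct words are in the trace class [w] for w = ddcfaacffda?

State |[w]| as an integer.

72

piece 0:d — minimal
piece 1:d rests on {0:d}
piece 2:c — minimal
piece 3:f rests on {2:c}
piece 4:a rests on {1:d, 3:f}
piece 5:a rests on {4:a}
piece 6:c rests on {3:f}
piece 7:f rests on {5:a, 6:c}
piece 8:f rests on {7:f}
piece 9:d rests on {5:a}
piece 10:a rests on {8:f, 9:d}
minimal pieces: {0:d, 2:c}
ways to finish when only these pieces remain (= sum over removing one remaining piece with nothing left below it):
  1 left: {10}→1
  2 left: {8,10}→1  {9,10}→1
  3 left: {7,8,10}→1  {8,9,10}→2
  4 left: {6,7,8,10}→1  {7,8,9,10}→3
  5 left: {5,7,8,9,10}→3  {6,7,8,9,10}→4
  6 left: {4,5,7,8,9,10}→3  {5,6,7,8,9,10}→7
  7 left: {1,4,5,7,8,9,10}→3  {4,5,6,7,8,9,10}→10
  8 left: {0,1,4,5,7,8,9,10}→3  {1,4,5,6,7,8,9,10}→13  {3,4,5,6,7,8,9,10}→10
  9 left: {0,1,4,5,6,7,8,9,10}→16  {1,3,4,5,6,7,8,9,10}→23  {2,3,4,5,6,7,8,9,10}→10
  placing 0:d first → 33 extensions
  placing 2:c first → 39 extensions
total linear extensions = 72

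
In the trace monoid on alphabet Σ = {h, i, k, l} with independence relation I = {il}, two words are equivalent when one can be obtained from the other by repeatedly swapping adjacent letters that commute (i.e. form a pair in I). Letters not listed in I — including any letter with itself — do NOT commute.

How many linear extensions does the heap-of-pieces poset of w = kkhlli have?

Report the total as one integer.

3

0(k) covers ∅
1(k) covers 0:k
2(h) covers 1:k
3(l) covers 2:h
4(l) covers 3:l
5(i) covers 2:h
floor of heap: 0:k
completions by unplaced set U, small U first (add the entries for U minus each lowest piece of U):
  |U|=1: {4}:1  {5}:1
  |U|=2: {3,4}:1  {4,5}:2
  |U|=3: {3,4,5}:3
  |U|=4: {2,3,4,5}:3
  start at 0(k): 3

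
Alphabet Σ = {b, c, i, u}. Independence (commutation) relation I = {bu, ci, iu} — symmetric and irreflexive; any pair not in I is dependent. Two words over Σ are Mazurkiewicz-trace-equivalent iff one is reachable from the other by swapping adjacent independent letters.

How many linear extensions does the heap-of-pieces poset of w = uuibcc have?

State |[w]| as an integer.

6

piece 0:u — minimal
piece 1:u rests on {0:u}
piece 2:i — minimal
piece 3:b rests on {2:i}
piece 4:c rests on {1:u, 3:b}
piece 5:c rests on {4:c}
minimal pieces: {0:u, 2:i}
ways to finish when only these pieces remain (= sum over removing one remaining piece with nothing left below it):
  1 left: {5}→1
  2 left: {4,5}→1
  3 left: {1,4,5}→1  {3,4,5}→1
  4 left: {0,1,4,5}→1  {1,3,4,5}→2  {2,3,4,5}→1
  placing 0:u first → 3 extensions
  placing 2:i first → 3 extensions
total linear extensions = 6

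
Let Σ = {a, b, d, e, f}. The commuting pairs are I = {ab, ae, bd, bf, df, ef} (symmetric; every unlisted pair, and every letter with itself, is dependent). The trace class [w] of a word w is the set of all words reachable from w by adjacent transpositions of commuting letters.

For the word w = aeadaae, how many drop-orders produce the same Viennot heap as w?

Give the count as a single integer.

9

drop 0:a onto floor
drop 1:e onto floor
drop 2:a onto {0:a}
drop 3:d onto {1:e, 2:a}
drop 4:a onto {3:d}
drop 5:a onto {4:a}
drop 6:e onto {3:d}
ground layer = {0:a, 1:e}
drop-orders for the pieces not yet dropped (sum over which currently-grounded one goes next):
  1 to go: {5} 1  {6} 1
  2 to go: {4,5} 1  {5,6} 2
  3 to go: {4,5,6} 3
  4 to go: {3,4,5,6} 3
  5 to go: {1,3,4,5,6} 3  {2,3,4,5,6} 3
  if 0:a drops first: 6 orders
  if 1:e drops first: 3 orders
heap linearizations: 9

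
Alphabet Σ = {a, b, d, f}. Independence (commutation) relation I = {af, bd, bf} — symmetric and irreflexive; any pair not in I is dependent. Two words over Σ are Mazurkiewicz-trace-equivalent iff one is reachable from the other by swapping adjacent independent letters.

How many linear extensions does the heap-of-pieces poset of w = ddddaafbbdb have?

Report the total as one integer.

0(d) covers ∅
1(d) covers 0:d
2(d) covers 1:d
3(d) covers 2:d
4(a) covers 3:d
5(a) covers 4:a
6(f) covers 3:d
7(b) covers 5:a
8(b) covers 7:b
9(d) covers 5:a, 6:f
10(b) covers 8:b
floor of heap: 0:d
completions by unplaced set U, small U first (add the entries for U minus each lowest piece of U):
  |U|=1: {9}:1  {10}:1
  |U|=2: {6,9}:1  {8,10}:1  {9,10}:2
  |U|=3: {6,9,10}:3  {7,8,10}:1  {8,9,10}:3
  |U|=4: {6,8,9,10}:6  {7,8,9,10}:4
  |U|=5: {5,7,8,9,10}:4  {6,7,8,9,10}:10
  |U|=6: {4,5,7,8,9,10}:4  {5,6,7,8,9,10}:14
  |U|=7: {4,5,6,7,8,9,10}:18
  |U|=8: {3,4,5,6,7,8,9,10}:18
  |U|=9: {2,3,4,5,6,7,8,9,10}:18
  start at 0(d): 18

18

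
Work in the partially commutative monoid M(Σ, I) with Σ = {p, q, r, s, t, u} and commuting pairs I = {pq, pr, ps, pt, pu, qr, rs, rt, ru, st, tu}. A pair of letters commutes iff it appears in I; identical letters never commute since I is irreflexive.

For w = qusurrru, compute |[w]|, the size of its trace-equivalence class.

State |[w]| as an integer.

0(q) covers ∅
1(u) covers 0:q
2(s) covers 1:u
3(u) covers 2:s
4(r) covers ∅
5(r) covers 4:r
6(r) covers 5:r
7(u) covers 3:u
floor of heap: 0:q, 4:r
completions by unplaced set U, small U first (add the entries for U minus each lowest piece of U):
  |U|=1: {6}:1  {7}:1
  |U|=2: {3,7}:1  {5,6}:1  {6,7}:2
  |U|=3: {2,3,7}:1  {3,6,7}:3  {4,5,6}:1  {5,6,7}:3
  |U|=4: {1,2,3,7}:1  {2,3,6,7}:4  {3,5,6,7}:6  {4,5,6,7}:4
  |U|=5: {0,1,2,3,7}:1  {1,2,3,6,7}:5  {2,3,5,6,7}:10  {3,4,5,6,7}:10
  |U|=6: {0,1,2,3,6,7}:6  {1,2,3,5,6,7}:15  {2,3,4,5,6,7}:20
  start at 0(q): 35
  start at 4(r): 21
sum over floor = 56

56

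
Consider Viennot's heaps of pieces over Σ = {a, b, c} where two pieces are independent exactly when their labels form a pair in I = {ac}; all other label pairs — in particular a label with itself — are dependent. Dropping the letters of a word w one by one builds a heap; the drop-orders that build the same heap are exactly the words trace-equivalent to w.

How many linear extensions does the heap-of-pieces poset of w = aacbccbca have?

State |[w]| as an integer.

piece 0:a — minimal
piece 1:a rests on {0:a}
piece 2:c — minimal
piece 3:b rests on {1:a, 2:c}
piece 4:c rests on {3:b}
piece 5:c rests on {4:c}
piece 6:b rests on {5:c}
piece 7:c rests on {6:b}
piece 8:a rests on {6:b}
minimal pieces: {0:a, 2:c}
ways to finish when only these pieces remain (= sum over removing one remaining piece with nothing left below it):
  1 left: {7}→1  {8}→1
  2 left: {7,8}→2
  3 left: {6,7,8}→2
  4 left: {5,6,7,8}→2
  5 left: {4,5,6,7,8}→2
  6 left: {3,4,5,6,7,8}→2
  7 left: {1,3,4,5,6,7,8}→2  {2,3,4,5,6,7,8}→2
  placing 0:a first → 4 extensions
  placing 2:c first → 2 extensions
total linear extensions = 6

6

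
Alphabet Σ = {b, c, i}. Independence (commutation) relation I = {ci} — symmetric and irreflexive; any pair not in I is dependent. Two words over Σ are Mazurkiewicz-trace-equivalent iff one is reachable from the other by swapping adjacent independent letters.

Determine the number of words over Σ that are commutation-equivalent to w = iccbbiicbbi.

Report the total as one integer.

#0=i has no predecessor
#1=c has no predecessor
#2=c depends on [1:c]
#3=b depends on [0:i, 2:c]
#4=b depends on [3:b]
#5=i depends on [4:b]
#6=i depends on [5:i]
#7=c depends on [4:b]
#8=b depends on [6:i, 7:c]
#9=b depends on [8:b]
#10=i depends on [9:b]
sources: [0:i, 1:c]
N(rest) = Σ N(rest − s) over sources s of rest; N(one piece) = 1:
  size 1 → [10]=1
  size 2 → [9,10]=1
  size 3 → [8,9,10]=1
  size 4 → [6,8,9,10]=1  [7,8,9,10]=1
  size 5 → [5,6,8,9,10]=1  [6,7,8,9,10]=2
  size 6 → [5,6,7,8,9,10]=3
  size 7 → [4,5,6,7,8,9,10]=3
  size 8 → [3,4,5,6,7,8,9,10]=3
  size 9 → [0,3,4,5,6,7,8,9,10]=3  [2,3,4,5,6,7,8,9,10]=3
  first=0(i) contributes 3
  first=1(c) contributes 6
|[w]| = 9

9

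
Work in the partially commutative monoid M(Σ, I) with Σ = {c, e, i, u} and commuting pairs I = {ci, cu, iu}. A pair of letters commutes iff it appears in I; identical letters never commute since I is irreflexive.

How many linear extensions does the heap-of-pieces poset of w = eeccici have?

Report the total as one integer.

10

piece 0:e — minimal
piece 1:e rests on {0:e}
piece 2:c rests on {1:e}
piece 3:c rests on {2:c}
piece 4:i rests on {1:e}
piece 5:c rests on {3:c}
piece 6:i rests on {4:i}
minimal pieces: {0:e}
ways to finish when only these pieces remain (= sum over removing one remaining piece with nothing left below it):
  1 left: {5}→1  {6}→1
  2 left: {3,5}→1  {4,6}→1  {5,6}→2
  3 left: {2,3,5}→1  {3,5,6}→3  {4,5,6}→3
  4 left: {2,3,5,6}→4  {3,4,5,6}→6
  5 left: {2,3,4,5,6}→10
  placing 0:e first → 10 extensions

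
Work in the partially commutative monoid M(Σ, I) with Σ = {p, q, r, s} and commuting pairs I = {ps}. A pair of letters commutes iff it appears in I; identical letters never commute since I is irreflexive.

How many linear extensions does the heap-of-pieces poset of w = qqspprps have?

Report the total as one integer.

6

piece 0:q — minimal
piece 1:q rests on {0:q}
piece 2:s rests on {1:q}
piece 3:p rests on {1:q}
piece 4:p rests on {3:p}
piece 5:r rests on {2:s, 4:p}
piece 6:p rests on {5:r}
piece 7:s rests on {5:r}
minimal pieces: {0:q}
ways to finish when only these pieces remain (= sum over removing one remaining piece with nothing left below it):
  1 left: {6}→1  {7}→1
  2 left: {6,7}→2
  3 left: {5,6,7}→2
  4 left: {2,5,6,7}→2  {4,5,6,7}→2
  5 left: {2,4,5,6,7}→4  {3,4,5,6,7}→2
  6 left: {2,3,4,5,6,7}→6
  placing 0:q first → 6 extensions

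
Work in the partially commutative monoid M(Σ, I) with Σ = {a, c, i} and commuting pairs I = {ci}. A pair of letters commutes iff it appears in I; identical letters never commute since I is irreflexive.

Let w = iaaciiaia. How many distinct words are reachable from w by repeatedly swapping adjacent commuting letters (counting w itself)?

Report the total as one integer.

3

0(i) covers ∅
1(a) covers 0:i
2(a) covers 1:a
3(c) covers 2:a
4(i) covers 2:a
5(i) covers 4:i
6(a) covers 3:c, 5:i
7(i) covers 6:a
8(a) covers 7:i
floor of heap: 0:i
completions by unplaced set U, small U first (add the entries for U minus each lowest piece of U):
  |U|=1: {8}:1
  |U|=2: {7,8}:1
  |U|=3: {6,7,8}:1
  |U|=4: {3,6,7,8}:1  {5,6,7,8}:1
  |U|=5: {3,5,6,7,8}:2  {4,5,6,7,8}:1
  |U|=6: {3,4,5,6,7,8}:3
  |U|=7: {2,3,4,5,6,7,8}:3
  start at 0(i): 3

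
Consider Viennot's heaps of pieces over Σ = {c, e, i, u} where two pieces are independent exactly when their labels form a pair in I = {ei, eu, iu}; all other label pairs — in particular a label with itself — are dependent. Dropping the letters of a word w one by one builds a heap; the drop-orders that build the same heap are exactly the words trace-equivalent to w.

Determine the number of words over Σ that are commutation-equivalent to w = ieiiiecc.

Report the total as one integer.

0(i) covers ∅
1(e) covers ∅
2(i) covers 0:i
3(i) covers 2:i
4(i) covers 3:i
5(e) covers 1:e
6(c) covers 4:i, 5:e
7(c) covers 6:c
floor of heap: 0:i, 1:e
completions by unplaced set U, small U first (add the entries for U minus each lowest piece of U):
  |U|=1: {7}:1
  |U|=2: {6,7}:1
  |U|=3: {4,6,7}:1  {5,6,7}:1
  |U|=4: {1,5,6,7}:1  {3,4,6,7}:1  {4,5,6,7}:2
  |U|=5: {1,4,5,6,7}:3  {2,3,4,6,7}:1  {3,4,5,6,7}:3
  |U|=6: {0,2,3,4,6,7}:1  {1,3,4,5,6,7}:6  {2,3,4,5,6,7}:4
  start at 0(i): 10
  start at 1(e): 5
sum over floor = 15

15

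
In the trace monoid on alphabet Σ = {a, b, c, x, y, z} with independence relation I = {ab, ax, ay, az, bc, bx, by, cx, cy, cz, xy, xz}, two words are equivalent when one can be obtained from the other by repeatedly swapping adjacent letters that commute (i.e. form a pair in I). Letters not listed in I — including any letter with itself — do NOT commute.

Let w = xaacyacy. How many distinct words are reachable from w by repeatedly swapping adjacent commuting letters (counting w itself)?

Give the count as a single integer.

#0=x has no predecessor
#1=a has no predecessor
#2=a depends on [1:a]
#3=c depends on [2:a]
#4=y has no predecessor
#5=a depends on [3:c]
#6=c depends on [5:a]
#7=y depends on [4:y]
sources: [0:x, 1:a, 4:y]
N(rest) = Σ N(rest − s) over sources s of rest; N(one piece) = 1:
  size 1 → [0]=1  [6]=1  [7]=1
  size 2 → [0,6]=2  [0,7]=2  [4,7]=1  [5,6]=1  [6,7]=2
  size 3 → [0,4,7]=3  [0,5,6]=3  [0,6,7]=6  [3,5,6]=1  [4,6,7]=3  [5,6,7]=3
  size 4 → [0,3,5,6]=4  [0,4,6,7]=12  [0,5,6,7]=12  [2,3,5,6]=1  [3,5,6,7]=4  [4,5,6,7]=6
  size 5 → [0,2,3,5,6]=5  [0,3,5,6,7]=20  [0,4,5,6,7]=30  [1,2,3,5,6]=1  [2,3,5,6,7]=5  [3,4,5,6,7]=10
  size 6 → [0,1,2,3,5,6]=6  [0,2,3,5,6,7]=30  [0,3,4,5,6,7]=60  [1,2,3,5,6,7]=6  [2,3,4,5,6,7]=15
  first=0(x) contributes 21
  first=1(a) contributes 105
  first=4(y) contributes 42
|[w]| = 168

168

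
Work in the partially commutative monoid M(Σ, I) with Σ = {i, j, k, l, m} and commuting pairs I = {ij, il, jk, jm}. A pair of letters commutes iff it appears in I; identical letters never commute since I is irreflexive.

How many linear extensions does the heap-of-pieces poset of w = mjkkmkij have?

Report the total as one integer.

0(m) covers ∅
1(j) covers ∅
2(k) covers 0:m
3(k) covers 2:k
4(m) covers 3:k
5(k) covers 4:m
6(i) covers 5:k
7(j) covers 1:j
floor of heap: 0:m, 1:j
completions by unplaced set U, small U first (add the entries for U minus each lowest piece of U):
  |U|=1: {6}:1  {7}:1
  |U|=2: {1,7}:1  {5,6}:1  {6,7}:2
  |U|=3: {1,6,7}:3  {4,5,6}:1  {5,6,7}:3
  |U|=4: {1,5,6,7}:6  {3,4,5,6}:1  {4,5,6,7}:4
  |U|=5: {1,4,5,6,7}:10  {2,3,4,5,6}:1  {3,4,5,6,7}:5
  |U|=6: {0,2,3,4,5,6}:1  {1,3,4,5,6,7}:15  {2,3,4,5,6,7}:6
  start at 0(m): 21
  start at 1(j): 7
sum over floor = 28

28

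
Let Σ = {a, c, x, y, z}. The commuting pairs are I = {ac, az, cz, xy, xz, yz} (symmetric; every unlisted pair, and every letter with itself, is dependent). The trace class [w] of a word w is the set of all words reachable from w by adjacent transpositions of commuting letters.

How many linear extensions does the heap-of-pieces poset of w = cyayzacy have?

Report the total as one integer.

16

#0=c has no predecessor
#1=y depends on [0:c]
#2=a depends on [1:y]
#3=y depends on [2:a]
#4=z has no predecessor
#5=a depends on [3:y]
#6=c depends on [3:y]
#7=y depends on [5:a, 6:c]
sources: [0:c, 4:z]
N(rest) = Σ N(rest − s) over sources s of rest; N(one piece) = 1:
  size 1 → [4]=1  [7]=1
  size 2 → [4,7]=2  [5,7]=1  [6,7]=1
  size 3 → [4,5,7]=3  [4,6,7]=3  [5,6,7]=2
  size 4 → [3,5,6,7]=2  [4,5,6,7]=8
  size 5 → [2,3,5,6,7]=2  [3,4,5,6,7]=10
  size 6 → [1,2,3,5,6,7]=2  [2,3,4,5,6,7]=12
  first=0(c) contributes 14
  first=4(z) contributes 2
|[w]| = 16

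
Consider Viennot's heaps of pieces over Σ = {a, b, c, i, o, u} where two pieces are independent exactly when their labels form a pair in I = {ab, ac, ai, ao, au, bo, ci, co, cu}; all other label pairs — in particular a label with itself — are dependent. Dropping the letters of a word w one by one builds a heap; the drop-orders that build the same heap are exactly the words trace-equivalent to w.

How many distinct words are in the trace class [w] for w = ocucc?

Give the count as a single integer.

#0=o has no predecessor
#1=c has no predecessor
#2=u depends on [0:o]
#3=c depends on [1:c]
#4=c depends on [3:c]
sources: [0:o, 1:c]
N(rest) = Σ N(rest − s) over sources s of rest; N(one piece) = 1:
  size 1 → [2]=1  [4]=1
  size 2 → [0,2]=1  [2,4]=2  [3,4]=1
  size 3 → [0,2,4]=3  [1,3,4]=1  [2,3,4]=3
  first=0(o) contributes 4
  first=1(c) contributes 6
|[w]| = 10

10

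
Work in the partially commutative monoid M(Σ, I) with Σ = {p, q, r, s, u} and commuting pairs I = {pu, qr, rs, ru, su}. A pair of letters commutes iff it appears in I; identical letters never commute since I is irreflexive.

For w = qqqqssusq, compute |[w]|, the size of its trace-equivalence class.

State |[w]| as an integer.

piece 0:q — minimal
piece 1:q rests on {0:q}
piece 2:q rests on {1:q}
piece 3:q rests on {2:q}
piece 4:s rests on {3:q}
piece 5:s rests on {4:s}
piece 6:u rests on {3:q}
piece 7:s rests on {5:s}
piece 8:q rests on {6:u, 7:s}
minimal pieces: {0:q}
ways to finish when only these pieces remain (= sum over removing one remaining piece with nothing left below it):
  1 left: {8}→1
  2 left: {6,8}→1  {7,8}→1
  3 left: {5,7,8}→1  {6,7,8}→2
  4 left: {4,5,7,8}→1  {5,6,7,8}→3
  5 left: {4,5,6,7,8}→4
  6 left: {3,4,5,6,7,8}→4
  7 left: {2,3,4,5,6,7,8}→4
  placing 0:q first → 4 extensions

4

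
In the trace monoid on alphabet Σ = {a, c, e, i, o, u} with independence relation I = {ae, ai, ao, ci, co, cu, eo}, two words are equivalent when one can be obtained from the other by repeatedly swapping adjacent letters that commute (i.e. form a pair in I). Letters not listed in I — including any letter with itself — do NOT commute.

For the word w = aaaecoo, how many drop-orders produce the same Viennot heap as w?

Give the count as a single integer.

84

drop 0:a onto floor
drop 1:a onto {0:a}
drop 2:a onto {1:a}
drop 3:e onto floor
drop 4:c onto {2:a, 3:e}
drop 5:o onto floor
drop 6:o onto {5:o}
ground layer = {0:a, 3:e, 5:o}
drop-orders for the pieces not yet dropped (sum over which currently-grounded one goes next):
  1 to go: {4} 1  {6} 1
  2 to go: {2,4} 1  {3,4} 1  {4,6} 2  {5,6} 1
  3 to go: {1,2,4} 1  {2,3,4} 2  {2,4,6} 3  {3,4,6} 3  {4,5,6} 3
  4 to go: {0,1,2,4} 1  {1,2,3,4} 3  {1,2,4,6} 4  {2,3,4,6} 8  {2,4,5,6} 6  {3,4,5,6} 6
  5 to go: {0,1,2,3,4} 4  {0,1,2,4,6} 5  {1,2,3,4,6} 15  {1,2,4,5,6} 10  {2,3,4,5,6} 20
  if 0:a drops first: 45 orders
  if 3:e drops first: 15 orders
  if 5:o drops first: 24 orders
heap linearizations: 84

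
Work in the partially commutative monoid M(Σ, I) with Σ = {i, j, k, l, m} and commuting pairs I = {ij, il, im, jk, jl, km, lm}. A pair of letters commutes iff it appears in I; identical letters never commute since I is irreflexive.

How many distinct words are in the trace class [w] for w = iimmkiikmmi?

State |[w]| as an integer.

330

drop 0:i onto floor
drop 1:i onto {0:i}
drop 2:m onto floor
drop 3:m onto {2:m}
drop 4:k onto {1:i}
drop 5:i onto {4:k}
drop 6:i onto {5:i}
drop 7:k onto {6:i}
drop 8:m onto {3:m}
drop 9:m onto {8:m}
drop 10:i onto {7:k}
ground layer = {0:i, 2:m}
drop-orders for the pieces not yet dropped (sum over which currently-grounded one goes next):
  1 to go: {9} 1  {10} 1
  2 to go: {7,10} 1  {8,9} 1  {9,10} 2
  3 to go: {3,8,9} 1  {6,7,10} 1  {7,9,10} 3  {8,9,10} 3
  4 to go: {2,3,8,9} 1  {3,8,9,10} 4  {5,6,7,10} 1  {6,7,9,10} 4  {7,8,9,10} 6
  5 to go: {2,3,8,9,10} 5  {3,7,8,9,10} 10  {4,5,6,7,10} 1  {5,6,7,9,10} 5  {6,7,8,9,10} 10
  6 to go: {1,4,5,6,7,10} 1  {2,3,7,8,9,10} 15  {3,6,7,8,9,10} 20  {4,5,6,7,9,10} 6  {5,6,7,8,9,10} 15
  7 to go: {0,1,4,5,6,7,10} 1  {1,4,5,6,7,9,10} 7  {2,3,6,7,8,9,10} 35  {3,5,6,7,8,9,10} 35  {4,5,6,7,8,9,10} 21
  8 to go: {0,1,4,5,6,7,9,10} 8  {1,4,5,6,7,8,9,10} 28  {2,3,5,6,7,8,9,10} 70  {3,4,5,6,7,8,9,10} 56
  9 to go: {0,1,4,5,6,7,8,9,10} 36  {1,3,4,5,6,7,8,9,10} 84  {2,3,4,5,6,7,8,9,10} 126
  if 0:i drops first: 210 orders
  if 2:m drops first: 120 orders
heap linearizations: 330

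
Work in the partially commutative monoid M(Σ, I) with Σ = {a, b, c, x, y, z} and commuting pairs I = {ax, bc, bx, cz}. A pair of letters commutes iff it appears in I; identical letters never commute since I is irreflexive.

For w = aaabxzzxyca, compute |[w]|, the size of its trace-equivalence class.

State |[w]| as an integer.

drop 0:a onto floor
drop 1:a onto {0:a}
drop 2:a onto {1:a}
drop 3:b onto {2:a}
drop 4:x onto floor
drop 5:z onto {3:b, 4:x}
drop 6:z onto {5:z}
drop 7:x onto {6:z}
drop 8:y onto {7:x}
drop 9:c onto {8:y}
drop 10:a onto {9:c}
ground layer = {0:a, 4:x}
drop-orders for the pieces not yet dropped (sum over which currently-grounded one goes next):
  1 to go: {10} 1
  2 to go: {9,10} 1
  3 to go: {8,9,10} 1
  4 to go: {7,8,9,10} 1
  5 to go: {6,7,8,9,10} 1
  6 to go: {5,6,7,8,9,10} 1
  7 to go: {3,5,6,7,8,9,10} 1  {4,5,6,7,8,9,10} 1
  8 to go: {2,3,5,6,7,8,9,10} 1  {3,4,5,6,7,8,9,10} 2
  9 to go: {1,2,3,5,6,7,8,9,10} 1  {2,3,4,5,6,7,8,9,10} 3
  if 0:a drops first: 4 orders
  if 4:x drops first: 1 orders
heap linearizations: 5

5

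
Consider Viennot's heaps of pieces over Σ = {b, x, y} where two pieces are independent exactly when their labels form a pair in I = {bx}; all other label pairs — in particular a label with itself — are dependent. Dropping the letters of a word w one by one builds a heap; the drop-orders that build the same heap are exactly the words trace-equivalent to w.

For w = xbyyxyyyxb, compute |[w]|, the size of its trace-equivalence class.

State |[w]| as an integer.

4

0(x) covers ∅
1(b) covers ∅
2(y) covers 0:x, 1:b
3(y) covers 2:y
4(x) covers 3:y
5(y) covers 4:x
6(y) covers 5:y
7(y) covers 6:y
8(x) covers 7:y
9(b) covers 7:y
floor of heap: 0:x, 1:b
completions by unplaced set U, small U first (add the entries for U minus each lowest piece of U):
  |U|=1: {8}:1  {9}:1
  |U|=2: {8,9}:2
  |U|=3: {7,8,9}:2
  |U|=4: {6,7,8,9}:2
  |U|=5: {5,6,7,8,9}:2
  |U|=6: {4,5,6,7,8,9}:2
  |U|=7: {3,4,5,6,7,8,9}:2
  |U|=8: {2,3,4,5,6,7,8,9}:2
  start at 0(x): 2
  start at 1(b): 2
sum over floor = 4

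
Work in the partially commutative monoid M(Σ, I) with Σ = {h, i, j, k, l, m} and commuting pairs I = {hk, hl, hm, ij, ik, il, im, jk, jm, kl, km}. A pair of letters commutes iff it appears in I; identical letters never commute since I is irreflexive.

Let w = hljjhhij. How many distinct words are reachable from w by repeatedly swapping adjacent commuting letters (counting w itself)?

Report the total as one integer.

0(h) covers ∅
1(l) covers ∅
2(j) covers 0:h, 1:l
3(j) covers 2:j
4(h) covers 3:j
5(h) covers 4:h
6(i) covers 5:h
7(j) covers 5:h
floor of heap: 0:h, 1:l
completions by unplaced set U, small U first (add the entries for U minus each lowest piece of U):
  |U|=1: {6}:1  {7}:1
  |U|=2: {6,7}:2
  |U|=3: {5,6,7}:2
  |U|=4: {4,5,6,7}:2
  |U|=5: {3,4,5,6,7}:2
  |U|=6: {2,3,4,5,6,7}:2
  start at 0(h): 2
  start at 1(l): 2
sum over floor = 4

4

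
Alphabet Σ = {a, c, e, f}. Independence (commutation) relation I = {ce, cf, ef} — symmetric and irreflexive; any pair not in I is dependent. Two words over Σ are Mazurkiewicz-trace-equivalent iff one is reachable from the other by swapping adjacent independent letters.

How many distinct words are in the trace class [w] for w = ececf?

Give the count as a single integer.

#0=e has no predecessor
#1=c has no predecessor
#2=e depends on [0:e]
#3=c depends on [1:c]
#4=f has no predecessor
sources: [0:e, 1:c, 4:f]
N(rest) = Σ N(rest − s) over sources s of rest; N(one piece) = 1:
  size 1 → [2]=1  [3]=1  [4]=1
  size 2 → [0,2]=1  [1,3]=1  [2,3]=2  [2,4]=2  [3,4]=2
  size 3 → [0,2,3]=3  [0,2,4]=3  [1,2,3]=3  [1,3,4]=3  [2,3,4]=6
  first=0(e) contributes 12
  first=1(c) contributes 12
  first=4(f) contributes 6
|[w]| = 30

30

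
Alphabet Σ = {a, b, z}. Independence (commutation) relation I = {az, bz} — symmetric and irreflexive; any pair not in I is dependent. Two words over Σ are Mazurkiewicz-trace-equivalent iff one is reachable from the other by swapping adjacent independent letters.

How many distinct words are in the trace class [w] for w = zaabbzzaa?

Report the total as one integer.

0(z) covers ∅
1(a) covers ∅
2(a) covers 1:a
3(b) covers 2:a
4(b) covers 3:b
5(z) covers 0:z
6(z) covers 5:z
7(a) covers 4:b
8(a) covers 7:a
floor of heap: 0:z, 1:a
completions by unplaced set U, small U first (add the entries for U minus each lowest piece of U):
  |U|=1: {6}:1  {8}:1
  |U|=2: {5,6}:1  {6,8}:2  {7,8}:1
  |U|=3: {0,5,6}:1  {4,7,8}:1  {5,6,8}:3  {6,7,8}:3
  |U|=4: {0,5,6,8}:4  {3,4,7,8}:1  {4,6,7,8}:4  {5,6,7,8}:6
  |U|=5: {0,5,6,7,8}:10  {2,3,4,7,8}:1  {3,4,6,7,8}:5  {4,5,6,7,8}:10
  |U|=6: {0,4,5,6,7,8}:20  {1,2,3,4,7,8}:1  {2,3,4,6,7,8}:6  {3,4,5,6,7,8}:15
  |U|=7: {0,3,4,5,6,7,8}:35  {1,2,3,4,6,7,8}:7  {2,3,4,5,6,7,8}:21
  start at 0(z): 28
  start at 1(a): 56
sum over floor = 84

84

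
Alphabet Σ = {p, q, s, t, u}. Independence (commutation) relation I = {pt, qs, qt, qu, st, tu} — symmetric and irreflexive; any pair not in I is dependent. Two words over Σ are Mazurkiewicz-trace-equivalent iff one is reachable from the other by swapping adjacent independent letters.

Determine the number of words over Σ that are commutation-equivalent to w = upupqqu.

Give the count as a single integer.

3

piece 0:u — minimal
piece 1:p rests on {0:u}
piece 2:u rests on {1:p}
piece 3:p rests on {2:u}
piece 4:q rests on {3:p}
piece 5:q rests on {4:q}
piece 6:u rests on {3:p}
minimal pieces: {0:u}
ways to finish when only these pieces remain (= sum over removing one remaining piece with nothing left below it):
  1 left: {5}→1  {6}→1
  2 left: {4,5}→1  {5,6}→2
  3 left: {4,5,6}→3
  4 left: {3,4,5,6}→3
  5 left: {2,3,4,5,6}→3
  placing 0:u first → 3 extensions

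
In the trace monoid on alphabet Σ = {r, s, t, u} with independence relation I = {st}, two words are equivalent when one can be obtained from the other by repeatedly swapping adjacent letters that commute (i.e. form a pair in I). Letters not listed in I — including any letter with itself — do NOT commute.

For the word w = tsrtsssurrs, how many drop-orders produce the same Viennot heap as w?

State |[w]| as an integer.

0(t) covers ∅
1(s) covers ∅
2(r) covers 0:t, 1:s
3(t) covers 2:r
4(s) covers 2:r
5(s) covers 4:s
6(s) covers 5:s
7(u) covers 3:t, 6:s
8(r) covers 7:u
9(r) covers 8:r
10(s) covers 9:r
floor of heap: 0:t, 1:s
completions by unplaced set U, small U first (add the entries for U minus each lowest piece of U):
  |U|=1: {10}:1
  |U|=2: {9,10}:1
  |U|=3: {8,9,10}:1
  |U|=4: {7,8,9,10}:1
  |U|=5: {3,7,8,9,10}:1  {6,7,8,9,10}:1
  |U|=6: {3,6,7,8,9,10}:2  {5,6,7,8,9,10}:1
  |U|=7: {3,5,6,7,8,9,10}:3  {4,5,6,7,8,9,10}:1
  |U|=8: {3,4,5,6,7,8,9,10}:4
  |U|=9: {2,3,4,5,6,7,8,9,10}:4
  start at 0(t): 4
  start at 1(s): 4
sum over floor = 8

8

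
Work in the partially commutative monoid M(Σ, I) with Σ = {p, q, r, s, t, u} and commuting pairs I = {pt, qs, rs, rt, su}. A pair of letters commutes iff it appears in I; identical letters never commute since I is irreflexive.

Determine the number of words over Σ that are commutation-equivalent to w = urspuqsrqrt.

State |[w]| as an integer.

33

drop 0:u onto floor
drop 1:r onto {0:u}
drop 2:s onto floor
drop 3:p onto {1:r, 2:s}
drop 4:u onto {3:p}
drop 5:q onto {4:u}
drop 6:s onto {3:p}
drop 7:r onto {5:q}
drop 8:q onto {7:r}
drop 9:r onto {8:q}
drop 10:t onto {6:s, 8:q}
ground layer = {0:u, 2:s}
drop-orders for the pieces not yet dropped (sum over which currently-grounded one goes next):
  1 to go: {9} 1  {10} 1
  2 to go: {6,10} 1  {9,10} 2
  3 to go: {6,9,10} 3  {8,9,10} 2
  4 to go: {6,8,9,10} 5  {7,8,9,10} 2
  5 to go: {5,7,8,9,10} 2  {6,7,8,9,10} 7
  6 to go: {4,5,7,8,9,10} 2  {5,6,7,8,9,10} 9
  7 to go: {4,5,6,7,8,9,10} 11
  8 to go: {3,4,5,6,7,8,9,10} 11
  9 to go: {1,3,4,5,6,7,8,9,10} 11  {2,3,4,5,6,7,8,9,10} 11
  if 0:u drops first: 22 orders
  if 2:s drops first: 11 orders
heap linearizations: 33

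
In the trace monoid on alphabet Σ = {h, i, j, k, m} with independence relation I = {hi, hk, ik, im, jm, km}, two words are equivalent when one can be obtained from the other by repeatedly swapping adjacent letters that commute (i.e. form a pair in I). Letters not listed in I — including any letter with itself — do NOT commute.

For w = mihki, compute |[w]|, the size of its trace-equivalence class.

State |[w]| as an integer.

drop 0:m onto floor
drop 1:i onto floor
drop 2:h onto {0:m}
drop 3:k onto floor
drop 4:i onto {1:i}
ground layer = {0:m, 1:i, 3:k}
drop-orders for the pieces not yet dropped (sum over which currently-grounded one goes next):
  1 to go: {2} 1  {3} 1  {4} 1
  2 to go: {0,2} 1  {1,4} 1  {2,3} 2  {2,4} 2  {3,4} 2
  3 to go: {0,2,3} 3  {0,2,4} 3  {1,2,4} 3  {1,3,4} 3  {2,3,4} 6
  if 0:m drops first: 12 orders
  if 1:i drops first: 12 orders
  if 3:k drops first: 6 orders
heap linearizations: 30

30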